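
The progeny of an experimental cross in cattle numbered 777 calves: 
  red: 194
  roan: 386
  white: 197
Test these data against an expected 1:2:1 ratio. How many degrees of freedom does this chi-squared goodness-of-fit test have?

A goodness-of-fit test with 3 phenotype classes has df = 3 − 1 = 2.

2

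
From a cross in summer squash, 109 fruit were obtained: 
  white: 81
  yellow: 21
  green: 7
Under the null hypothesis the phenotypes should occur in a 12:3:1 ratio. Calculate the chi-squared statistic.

Total ratio parts = 16. Expected numbers out of 109:
  white: 109 × 12/16 = 81.75
  yellow: 109 × 3/16 = 20.4375
  green: 109 × 1/16 = 6.8125
χ² = Σ (O − E)² / E
  white: (81 − 81.75)² / 81.75 = 0.0069
  yellow: (21 − 20.4375)² / 20.4375 = 0.0155
  green: (7 − 6.8125)² / 6.8125 = 0.0052
χ² = 0.0069 + 0.0155 + 0.0052 = 0.0276 ≈ 0.028

0.028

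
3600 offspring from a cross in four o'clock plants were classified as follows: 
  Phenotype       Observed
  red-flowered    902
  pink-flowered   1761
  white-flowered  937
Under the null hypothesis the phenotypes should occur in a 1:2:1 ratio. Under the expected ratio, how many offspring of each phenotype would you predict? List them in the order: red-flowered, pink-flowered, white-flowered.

900, 1800, 900

The 1:2:1 ratio has 4 parts, so with N = 3600 the expected counts are:
  red-flowered: 3600 × 1/4 = 900
  pink-flowered: 3600 × 2/4 = 1800
  white-flowered: 3600 × 1/4 = 900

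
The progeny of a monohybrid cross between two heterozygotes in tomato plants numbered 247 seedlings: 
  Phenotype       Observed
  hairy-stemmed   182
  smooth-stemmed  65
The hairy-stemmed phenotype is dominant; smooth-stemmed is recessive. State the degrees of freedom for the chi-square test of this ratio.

For a monohybrid cross between heterozygotes with complete dominance, the expected phenotypic ratio is 3:1.
A goodness-of-fit test with 2 phenotype classes has df = 2 − 1 = 1.

1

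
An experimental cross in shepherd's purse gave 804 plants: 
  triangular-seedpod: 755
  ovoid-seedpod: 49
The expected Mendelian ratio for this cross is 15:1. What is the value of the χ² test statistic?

0.033

Expected counts for N = 804 under a 15:1 ratio (total parts = 16):
  triangular-seedpod: 804 × 15/16 = 753.75
  ovoid-seedpod: 804 × 1/16 = 50.25
χ² = Σ (O − E)² / E
  triangular-seedpod: (755 − 753.75)² / 753.75 = 0.0021
  ovoid-seedpod: (49 − 50.25)² / 50.25 = 0.0311
χ² = 0.0021 + 0.0311 = 0.0332 ≈ 0.033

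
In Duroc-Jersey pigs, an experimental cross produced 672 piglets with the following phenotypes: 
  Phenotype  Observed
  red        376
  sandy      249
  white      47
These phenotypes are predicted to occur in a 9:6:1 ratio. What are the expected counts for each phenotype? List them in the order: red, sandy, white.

Under the 9:6:1 hypothesis (Σ ratio = 16, N = 672):
  red: 672 × 9/16 = 378
  sandy: 672 × 6/16 = 252
  white: 672 × 1/16 = 42

378, 252, 42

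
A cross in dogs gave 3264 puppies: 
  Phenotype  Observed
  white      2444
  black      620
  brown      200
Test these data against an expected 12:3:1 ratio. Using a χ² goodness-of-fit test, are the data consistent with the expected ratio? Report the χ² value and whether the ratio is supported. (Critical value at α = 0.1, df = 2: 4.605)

Total ratio parts = 16. Expected numbers out of 3264:
  white: 3264 × 12/16 = 2448
  black: 3264 × 3/16 = 612
  brown: 3264 × 1/16 = 204
χ² = Σ (O − E)² / E
  white: (2444 − 2448)² / 2448 = 0.0065
  black: (620 − 612)² / 612 = 0.1046
  brown: (200 − 204)² / 204 = 0.0784
χ² = 0.0065 + 0.1046 + 0.0784 = 0.1895 ≈ 0.190
Degrees of freedom = 3 − 1 = 2; critical value at α = 0.1 is 4.605.
Since 0.190 < 4.605, we fail to reject the null hypothesis — the data are consistent with the 12:3:1 ratio.

0.190; consistent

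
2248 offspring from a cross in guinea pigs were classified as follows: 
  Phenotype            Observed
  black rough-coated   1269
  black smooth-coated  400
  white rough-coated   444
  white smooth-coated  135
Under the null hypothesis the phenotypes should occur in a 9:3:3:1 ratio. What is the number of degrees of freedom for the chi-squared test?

A goodness-of-fit test with 4 phenotype classes has df = 4 − 1 = 3.

3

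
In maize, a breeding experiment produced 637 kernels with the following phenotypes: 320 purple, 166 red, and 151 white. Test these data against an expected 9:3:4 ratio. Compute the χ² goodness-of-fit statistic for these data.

22.676

Total ratio parts = 16. Expected numbers out of 637:
  purple: 637 × 9/16 = 358.3125
  red: 637 × 3/16 = 119.4375
  white: 637 × 4/16 = 159.25
χ² = Σ (O − E)² / E
  purple: (320 − 358.3125)² / 358.3125 = 4.0966
  red: (166 − 119.4375)² / 119.4375 = 18.1523
  white: (151 − 159.25)² / 159.25 = 0.4274
χ² = 4.0966 + 18.1523 + 0.4274 = 22.6763 ≈ 22.676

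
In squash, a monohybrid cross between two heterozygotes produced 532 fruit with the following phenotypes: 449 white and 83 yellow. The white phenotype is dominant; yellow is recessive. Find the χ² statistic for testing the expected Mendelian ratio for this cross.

25.063

For a monohybrid cross between heterozygotes with complete dominance, the expected phenotypic ratio is 3:1.
Expected counts for N = 532 under a 3:1 ratio (total parts = 4):
  white: 532 × 3/4 = 399
  yellow: 532 × 1/4 = 133
χ² = Σ (O − E)² / E
  white: (449 − 399)² / 399 = 6.2657
  yellow: (83 − 133)² / 133 = 18.7970
χ² = 6.2657 + 18.7970 = 25.0627 ≈ 25.063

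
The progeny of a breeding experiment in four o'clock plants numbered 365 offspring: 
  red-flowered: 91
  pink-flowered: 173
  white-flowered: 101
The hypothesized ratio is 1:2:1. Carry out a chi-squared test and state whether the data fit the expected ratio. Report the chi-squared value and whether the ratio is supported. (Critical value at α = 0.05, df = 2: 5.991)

1.537; consistent

Expected counts for N = 365 under a 1:2:1 ratio (total parts = 4):
  red-flowered: 365 × 1/4 = 91.25
  pink-flowered: 365 × 2/4 = 182.5
  white-flowered: 365 × 1/4 = 91.25
χ² = Σ (O − E)² / E
  red-flowered: (91 − 91.25)² / 91.25 = 0.0007
  pink-flowered: (173 − 182.5)² / 182.5 = 0.4945
  white-flowered: (101 − 91.25)² / 91.25 = 1.0418
χ² = 0.0007 + 0.4945 + 1.0418 = 1.537
Degrees of freedom = 3 − 1 = 2; critical value at α = 0.05 is 5.991.
Since 1.537 < 5.991, we fail to reject the null hypothesis — the data are consistent with the 1:2:1 ratio.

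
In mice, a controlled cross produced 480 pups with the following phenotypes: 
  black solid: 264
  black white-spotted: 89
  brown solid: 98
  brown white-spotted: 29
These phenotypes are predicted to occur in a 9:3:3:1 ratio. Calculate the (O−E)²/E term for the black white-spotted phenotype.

0.011

Total ratio parts = 16. Expected numbers out of 480:
  black solid: 480 × 9/16 = 270
  black white-spotted: 480 × 3/16 = 90
  brown solid: 480 × 3/16 = 90
  brown white-spotted: 480 × 1/16 = 30
Contribution of black white-spotted: (89 − 90)² / 90 = 0.0111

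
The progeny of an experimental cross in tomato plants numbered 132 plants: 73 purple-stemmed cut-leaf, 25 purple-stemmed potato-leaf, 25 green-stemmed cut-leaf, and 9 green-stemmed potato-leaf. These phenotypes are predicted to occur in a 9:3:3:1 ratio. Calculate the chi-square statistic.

Under the 9:3:3:1 hypothesis (Σ ratio = 16, N = 132):
  purple-stemmed cut-leaf: 132 × 9/16 = 74.25
  purple-stemmed potato-leaf: 132 × 3/16 = 24.75
  green-stemmed cut-leaf: 132 × 3/16 = 24.75
  green-stemmed potato-leaf: 132 × 1/16 = 8.25
χ² = Σ (O − E)² / E
  purple-stemmed cut-leaf: (73 − 74.25)² / 74.25 = 0.0210
  purple-stemmed potato-leaf: (25 − 24.75)² / 24.75 = 0.0025
  green-stemmed cut-leaf: (25 − 24.75)² / 24.75 = 0.0025
  green-stemmed potato-leaf: (9 − 8.25)² / 8.25 = 0.0682
χ² = 0.0210 + 0.0025 + 0.0025 + 0.0682 = 0.0942 ≈ 0.094

0.094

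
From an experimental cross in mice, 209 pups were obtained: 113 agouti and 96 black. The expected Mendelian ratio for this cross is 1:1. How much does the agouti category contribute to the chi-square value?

0.691

The 1:1 ratio has 2 parts, so with N = 209 the expected counts are:
  agouti: 209 × 1/2 = 104.5
  black: 209 × 1/2 = 104.5
Contribution of agouti: (113 − 104.5)² / 104.5 = 0.6914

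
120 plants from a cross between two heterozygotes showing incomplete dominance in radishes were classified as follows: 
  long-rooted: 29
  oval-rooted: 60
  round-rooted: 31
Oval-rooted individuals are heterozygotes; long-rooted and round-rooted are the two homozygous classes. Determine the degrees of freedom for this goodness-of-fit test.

2

With incomplete dominance, a heterozygote × heterozygote cross gives a 1:2:1 phenotypic ratio.
A goodness-of-fit test with 3 phenotype classes has df = 3 − 1 = 2.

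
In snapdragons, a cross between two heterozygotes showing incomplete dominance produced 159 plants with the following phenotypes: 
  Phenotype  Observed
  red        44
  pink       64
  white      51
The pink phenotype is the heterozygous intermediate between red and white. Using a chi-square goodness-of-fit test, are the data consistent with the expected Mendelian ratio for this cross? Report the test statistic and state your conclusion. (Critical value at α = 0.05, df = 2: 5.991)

With incomplete dominance, a heterozygote × heterozygote cross gives a 1:2:1 phenotypic ratio.
Under the 1:2:1 hypothesis (Σ ratio = 4, N = 159):
  red: 159 × 1/4 = 39.75
  pink: 159 × 2/4 = 79.5
  white: 159 × 1/4 = 39.75
χ² = Σ (O − E)² / E
  red: (44 − 39.75)² / 39.75 = 0.4544
  pink: (64 − 79.5)² / 79.5 = 3.0220
  white: (51 − 39.75)² / 39.75 = 3.1840
χ² = 0.4544 + 3.0220 + 3.1840 = 6.6604 ≈ 6.660
Degrees of freedom = 3 − 1 = 2; critical value at α = 0.05 is 5.991.
Since 6.660 > 5.991, we reject the null hypothesis — the data do not fit the 1:2:1 ratio.

6.660; not consistent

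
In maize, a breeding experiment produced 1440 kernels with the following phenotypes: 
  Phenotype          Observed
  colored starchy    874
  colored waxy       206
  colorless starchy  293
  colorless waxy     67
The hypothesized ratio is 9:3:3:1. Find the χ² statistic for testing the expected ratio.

28.064

Under the 9:3:3:1 hypothesis (Σ ratio = 16, N = 1440):
  colored starchy: 1440 × 9/16 = 810
  colored waxy: 1440 × 3/16 = 270
  colorless starchy: 1440 × 3/16 = 270
  colorless waxy: 1440 × 1/16 = 90
χ² = Σ (O − E)² / E
  colored starchy: (874 − 810)² / 810 = 5.0568
  colored waxy: (206 − 270)² / 270 = 15.1704
  colorless starchy: (293 − 270)² / 270 = 1.9593
  colorless waxy: (67 − 90)² / 90 = 5.8778
χ² = 5.0568 + 15.1704 + 1.9593 + 5.8778 = 28.0643 ≈ 28.064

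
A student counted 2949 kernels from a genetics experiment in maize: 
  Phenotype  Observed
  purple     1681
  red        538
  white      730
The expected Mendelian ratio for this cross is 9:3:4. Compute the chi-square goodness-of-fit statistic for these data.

Total ratio parts = 16. Expected numbers out of 2949:
  purple: 2949 × 9/16 = 1658.8125
  red: 2949 × 3/16 = 552.9375
  white: 2949 × 4/16 = 737.25
χ² = Σ (O − E)² / E
  purple: (1681 − 1658.8125)² / 1658.8125 = 0.2968
  red: (538 − 552.9375)² / 552.9375 = 0.4035
  white: (730 − 737.25)² / 737.25 = 0.0713
χ² = 0.2968 + 0.4035 + 0.0713 = 0.7716 ≈ 0.772

0.772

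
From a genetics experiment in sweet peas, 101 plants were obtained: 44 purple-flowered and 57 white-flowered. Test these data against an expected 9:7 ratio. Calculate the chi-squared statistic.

Total ratio parts = 16. Expected numbers out of 101:
  purple-flowered: 101 × 9/16 = 56.8125
  white-flowered: 101 × 7/16 = 44.1875
χ² = Σ (O − E)² / E
  purple-flowered: (44 − 56.8125)² / 56.8125 = 2.8895
  white-flowered: (57 − 44.1875)² / 44.1875 = 3.7151
χ² = 2.8895 + 3.7151 = 6.6046 ≈ 6.605

6.605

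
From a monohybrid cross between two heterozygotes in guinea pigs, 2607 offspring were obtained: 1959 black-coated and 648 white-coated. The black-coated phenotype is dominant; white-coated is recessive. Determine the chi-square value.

0.029

For a monohybrid cross between heterozygotes with complete dominance, the expected phenotypic ratio is 3:1.
Expected counts for N = 2607 under a 3:1 ratio (total parts = 4):
  black-coated: 2607 × 3/4 = 1955.25
  white-coated: 2607 × 1/4 = 651.75
χ² = Σ (O − E)² / E
  black-coated: (1959 − 1955.25)² / 1955.25 = 0.0072
  white-coated: (648 − 651.75)² / 651.75 = 0.0216
χ² = 0.0072 + 0.0216 = 0.0288 ≈ 0.029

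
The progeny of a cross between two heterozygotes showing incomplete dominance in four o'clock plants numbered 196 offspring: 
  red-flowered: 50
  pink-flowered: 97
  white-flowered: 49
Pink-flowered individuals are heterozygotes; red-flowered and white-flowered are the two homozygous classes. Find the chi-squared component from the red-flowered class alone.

With incomplete dominance, a heterozygote × heterozygote cross gives a 1:2:1 phenotypic ratio.
Expected counts for N = 196 under a 1:2:1 ratio (total parts = 4):
  red-flowered: 196 × 1/4 = 49
  pink-flowered: 196 × 2/4 = 98
  white-flowered: 196 × 1/4 = 49
Contribution of red-flowered: (50 − 49)² / 49 = 0.0204

0.020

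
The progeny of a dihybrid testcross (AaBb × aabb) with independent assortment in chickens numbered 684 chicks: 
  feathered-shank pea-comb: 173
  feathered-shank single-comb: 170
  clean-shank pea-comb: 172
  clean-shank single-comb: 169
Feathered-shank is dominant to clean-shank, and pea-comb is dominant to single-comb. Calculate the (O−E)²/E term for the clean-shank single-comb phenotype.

A dihybrid testcross with independent assortment gives a 1:1:1:1 ratio.
Expected counts for N = 684 under a 1:1:1:1 ratio (total parts = 4):
  feathered-shank pea-comb: 684 × 1/4 = 171
  feathered-shank single-comb: 684 × 1/4 = 171
  clean-shank pea-comb: 684 × 1/4 = 171
  clean-shank single-comb: 684 × 1/4 = 171
Contribution of clean-shank single-comb: (169 − 171)² / 171 = 0.0234

0.023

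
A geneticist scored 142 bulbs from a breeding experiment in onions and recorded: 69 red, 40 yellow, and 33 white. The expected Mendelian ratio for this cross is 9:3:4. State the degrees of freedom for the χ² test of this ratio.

A goodness-of-fit test with 3 phenotype classes has df = 3 − 1 = 2.

2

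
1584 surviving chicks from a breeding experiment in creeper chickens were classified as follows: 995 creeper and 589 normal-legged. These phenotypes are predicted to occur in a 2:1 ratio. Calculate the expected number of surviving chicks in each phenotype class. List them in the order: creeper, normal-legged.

Total ratio parts = 3. Expected numbers out of 1584:
  creeper: 1584 × 2/3 = 1056
  normal-legged: 1584 × 1/3 = 528

1056, 528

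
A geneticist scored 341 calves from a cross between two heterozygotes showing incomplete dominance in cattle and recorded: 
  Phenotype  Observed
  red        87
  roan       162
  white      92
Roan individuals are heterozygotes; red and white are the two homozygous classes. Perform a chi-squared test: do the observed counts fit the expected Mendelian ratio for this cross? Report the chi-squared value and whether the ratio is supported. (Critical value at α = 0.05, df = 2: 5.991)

With incomplete dominance, a heterozygote × heterozygote cross gives a 1:2:1 phenotypic ratio.
Total ratio parts = 4. Expected numbers out of 341:
  red: 341 × 1/4 = 85.25
  roan: 341 × 2/4 = 170.5
  white: 341 × 1/4 = 85.25
χ² = Σ (O − E)² / E
  red: (87 − 85.25)² / 85.25 = 0.0359
  roan: (162 − 170.5)² / 170.5 = 0.4238
  white: (92 − 85.25)² / 85.25 = 0.5345
χ² = 0.0359 + 0.4238 + 0.5345 = 0.9942 ≈ 0.994
Degrees of freedom = 3 − 1 = 2; critical value at α = 0.05 is 5.991.
Since 0.994 < 5.991, we fail to reject the null hypothesis — the data are consistent with the 1:2:1 ratio.

0.994; consistent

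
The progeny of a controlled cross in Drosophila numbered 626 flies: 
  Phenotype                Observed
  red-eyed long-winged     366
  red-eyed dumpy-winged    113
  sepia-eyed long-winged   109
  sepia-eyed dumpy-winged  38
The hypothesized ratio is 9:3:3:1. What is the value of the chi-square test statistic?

Expected counts for N = 626 under a 9:3:3:1 ratio (total parts = 16):
  red-eyed long-winged: 626 × 9/16 = 352.125
  red-eyed dumpy-winged: 626 × 3/16 = 117.375
  sepia-eyed long-winged: 626 × 3/16 = 117.375
  sepia-eyed dumpy-winged: 626 × 1/16 = 39.125
χ² = Σ (O − E)² / E
  red-eyed long-winged: (366 − 352.125)² / 352.125 = 0.5467
  red-eyed dumpy-winged: (113 − 117.375)² / 117.375 = 0.1631
  sepia-eyed long-winged: (109 − 117.375)² / 117.375 = 0.5976
  sepia-eyed dumpy-winged: (38 − 39.125)² / 39.125 = 0.0323
χ² = 0.5467 + 0.1631 + 0.5976 + 0.0323 = 1.3397 ≈ 1.340

1.340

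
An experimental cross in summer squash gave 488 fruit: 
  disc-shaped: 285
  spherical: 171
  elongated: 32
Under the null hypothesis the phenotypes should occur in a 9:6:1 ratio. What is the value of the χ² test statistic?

Expected counts for N = 488 under a 9:6:1 ratio (total parts = 16):
  disc-shaped: 488 × 9/16 = 274.5
  spherical: 488 × 6/16 = 183
  elongated: 488 × 1/16 = 30.5
χ² = Σ (O − E)² / E
  disc-shaped: (285 − 274.5)² / 274.5 = 0.4016
  spherical: (171 − 183)² / 183 = 0.7869
  elongated: (32 − 30.5)² / 30.5 = 0.0738
χ² = 0.4016 + 0.7869 + 0.0738 = 1.2623 ≈ 1.262

1.262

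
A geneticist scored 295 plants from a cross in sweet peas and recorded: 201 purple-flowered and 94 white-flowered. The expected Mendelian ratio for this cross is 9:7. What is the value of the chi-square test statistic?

Expected counts for N = 295 under a 9:7 ratio (total parts = 16):
  purple-flowered: 295 × 9/16 = 165.9375
  white-flowered: 295 × 7/16 = 129.0625
χ² = Σ (O − E)² / E
  purple-flowered: (201 − 165.9375)² / 165.9375 = 7.4087
  white-flowered: (94 − 129.0625)² / 129.0625 = 9.5255
χ² = 7.4087 + 9.5255 = 16.9342 ≈ 16.934

16.934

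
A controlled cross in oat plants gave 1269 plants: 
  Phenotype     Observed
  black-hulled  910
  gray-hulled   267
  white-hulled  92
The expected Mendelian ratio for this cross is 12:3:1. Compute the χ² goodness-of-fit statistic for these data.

7.411

The 12:3:1 ratio has 16 parts, so with N = 1269 the expected counts are:
  black-hulled: 1269 × 12/16 = 951.75
  gray-hulled: 1269 × 3/16 = 237.9375
  white-hulled: 1269 × 1/16 = 79.3125
χ² = Σ (O − E)² / E
  black-hulled: (910 − 951.75)² / 951.75 = 1.8314
  gray-hulled: (267 − 237.9375)² / 237.9375 = 3.5498
  white-hulled: (92 − 79.3125)² / 79.3125 = 2.0296
χ² = 1.8314 + 3.5498 + 2.0296 = 7.4108 ≈ 7.411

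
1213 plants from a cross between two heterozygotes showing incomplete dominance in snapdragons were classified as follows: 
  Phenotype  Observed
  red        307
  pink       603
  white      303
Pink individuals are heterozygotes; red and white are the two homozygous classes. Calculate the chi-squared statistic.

0.067

With incomplete dominance, a heterozygote × heterozygote cross gives a 1:2:1 phenotypic ratio.
Under the 1:2:1 hypothesis (Σ ratio = 4, N = 1213):
  red: 1213 × 1/4 = 303.25
  pink: 1213 × 2/4 = 606.5
  white: 1213 × 1/4 = 303.25
χ² = Σ (O − E)² / E
  red: (307 − 303.25)² / 303.25 = 0.0464
  pink: (603 − 606.5)² / 606.5 = 0.0202
  white: (303 − 303.25)² / 303.25 = 0.0002
χ² = 0.0464 + 0.0202 + 0.0002 = 0.0668 ≈ 0.067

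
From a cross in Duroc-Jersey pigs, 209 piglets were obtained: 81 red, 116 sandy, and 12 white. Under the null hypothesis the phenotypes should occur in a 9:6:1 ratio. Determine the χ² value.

Under the 9:6:1 hypothesis (Σ ratio = 16, N = 209):
  red: 209 × 9/16 = 117.5625
  sandy: 209 × 6/16 = 78.375
  white: 209 × 1/16 = 13.0625
χ² = Σ (O − E)² / E
  red: (81 − 117.5625)² / 117.5625 = 11.3711
  sandy: (116 − 78.375)² / 78.375 = 18.0624
  white: (12 − 13.0625)² / 13.0625 = 0.0864
χ² = 11.3711 + 18.0624 + 0.0864 = 29.5199 ≈ 29.520

29.520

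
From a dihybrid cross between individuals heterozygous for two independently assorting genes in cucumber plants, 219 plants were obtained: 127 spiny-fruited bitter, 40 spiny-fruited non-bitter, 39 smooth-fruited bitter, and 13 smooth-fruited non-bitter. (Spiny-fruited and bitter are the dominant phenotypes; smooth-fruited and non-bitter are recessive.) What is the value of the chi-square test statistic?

0.284

A dihybrid F₂ with independent assortment and complete dominance at both loci gives a 9:3:3:1 phenotypic ratio.
Expected counts for N = 219 under a 9:3:3:1 ratio (total parts = 16):
  spiny-fruited bitter: 219 × 9/16 = 123.1875
  spiny-fruited non-bitter: 219 × 3/16 = 41.0625
  smooth-fruited bitter: 219 × 3/16 = 41.0625
  smooth-fruited non-bitter: 219 × 1/16 = 13.6875
χ² = Σ (O − E)² / E
  spiny-fruited bitter: (127 − 123.1875)² / 123.1875 = 0.1180
  spiny-fruited non-bitter: (40 − 41.0625)² / 41.0625 = 0.0275
  smooth-fruited bitter: (39 − 41.0625)² / 41.0625 = 0.1036
  smooth-fruited non-bitter: (13 − 13.6875)² / 13.6875 = 0.0345
χ² = 0.1180 + 0.0275 + 0.1036 + 0.0345 = 0.2836 ≈ 0.284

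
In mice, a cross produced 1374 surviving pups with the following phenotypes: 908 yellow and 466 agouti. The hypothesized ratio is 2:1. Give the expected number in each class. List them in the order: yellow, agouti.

916, 458

Total ratio parts = 3. Expected numbers out of 1374:
  yellow: 1374 × 2/3 = 916
  agouti: 1374 × 1/3 = 458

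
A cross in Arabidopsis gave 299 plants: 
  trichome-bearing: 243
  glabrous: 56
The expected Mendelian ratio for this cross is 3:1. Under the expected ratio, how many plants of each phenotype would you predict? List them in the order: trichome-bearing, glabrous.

The 3:1 ratio has 4 parts, so with N = 299 the expected counts are:
  trichome-bearing: 299 × 3/4 = 224.25
  glabrous: 299 × 1/4 = 74.75

224.25, 74.75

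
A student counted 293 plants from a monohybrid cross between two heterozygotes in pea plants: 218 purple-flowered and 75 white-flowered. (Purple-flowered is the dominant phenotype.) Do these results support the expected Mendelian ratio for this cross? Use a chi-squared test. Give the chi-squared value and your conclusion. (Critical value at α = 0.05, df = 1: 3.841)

0.056; consistent

For a monohybrid cross between heterozygotes with complete dominance, the expected phenotypic ratio is 3:1.
Under the 3:1 hypothesis (Σ ratio = 4, N = 293):
  purple-flowered: 293 × 3/4 = 219.75
  white-flowered: 293 × 1/4 = 73.25
χ² = Σ (O − E)² / E
  purple-flowered: (218 − 219.75)² / 219.75 = 0.0139
  white-flowered: (75 − 73.25)² / 73.25 = 0.0418
χ² = 0.0139 + 0.0418 = 0.0557 ≈ 0.056
Degrees of freedom = 2 − 1 = 1; critical value at α = 0.05 is 3.841.
Since 0.056 < 3.841, we fail to reject the null hypothesis — the data are consistent with the 3:1 ratio.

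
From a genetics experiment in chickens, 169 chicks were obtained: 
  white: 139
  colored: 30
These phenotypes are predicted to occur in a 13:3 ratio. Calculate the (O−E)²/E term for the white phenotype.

Total ratio parts = 16. Expected numbers out of 169:
  white: 169 × 13/16 = 137.3125
  colored: 169 × 3/16 = 31.6875
Contribution of white: (139 − 137.3125)² / 137.3125 = 0.0207

0.021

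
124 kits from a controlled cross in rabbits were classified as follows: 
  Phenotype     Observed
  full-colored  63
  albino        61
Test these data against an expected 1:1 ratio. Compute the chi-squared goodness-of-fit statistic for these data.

0.032

The 1:1 ratio has 2 parts, so with N = 124 the expected counts are:
  full-colored: 124 × 1/2 = 62
  albino: 124 × 1/2 = 62
χ² = Σ (O − E)² / E
  full-colored: (63 − 62)² / 62 = 0.0161
  albino: (61 − 62)² / 62 = 0.0161
χ² = 0.0161 + 0.0161 = 0.0322 ≈ 0.032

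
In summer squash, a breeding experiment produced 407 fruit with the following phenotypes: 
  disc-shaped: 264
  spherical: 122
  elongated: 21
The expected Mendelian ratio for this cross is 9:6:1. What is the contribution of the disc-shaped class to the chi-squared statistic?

5.370

The 9:6:1 ratio has 16 parts, so with N = 407 the expected counts are:
  disc-shaped: 407 × 9/16 = 228.9375
  spherical: 407 × 6/16 = 152.625
  elongated: 407 × 1/16 = 25.4375
Contribution of disc-shaped: (264 − 228.9375)² / 228.9375 = 5.3699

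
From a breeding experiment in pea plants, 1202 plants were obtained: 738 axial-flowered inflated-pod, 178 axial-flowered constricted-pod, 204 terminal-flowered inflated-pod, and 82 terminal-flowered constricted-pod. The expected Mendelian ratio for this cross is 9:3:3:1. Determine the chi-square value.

18.277

The 9:3:3:1 ratio has 16 parts, so with N = 1202 the expected counts are:
  axial-flowered inflated-pod: 1202 × 9/16 = 676.125
  axial-flowered constricted-pod: 1202 × 3/16 = 225.375
  terminal-flowered inflated-pod: 1202 × 3/16 = 225.375
  terminal-flowered constricted-pod: 1202 × 1/16 = 75.125
χ² = Σ (O − E)² / E
  axial-flowered inflated-pod: (738 − 676.125)² / 676.125 = 5.6624
  axial-flowered constricted-pod: (178 − 225.375)² / 225.375 = 9.9585
  terminal-flowered inflated-pod: (204 − 225.375)² / 225.375 = 2.0272
  terminal-flowered constricted-pod: (82 − 75.125)² / 75.125 = 0.6292
χ² = 5.6624 + 9.9585 + 2.0272 + 0.6292 = 18.2773 ≈ 18.277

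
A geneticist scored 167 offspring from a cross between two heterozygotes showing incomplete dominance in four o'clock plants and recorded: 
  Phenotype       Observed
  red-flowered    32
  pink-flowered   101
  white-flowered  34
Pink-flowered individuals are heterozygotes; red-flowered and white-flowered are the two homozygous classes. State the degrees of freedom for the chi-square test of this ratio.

With incomplete dominance, a heterozygote × heterozygote cross gives a 1:2:1 phenotypic ratio.
A goodness-of-fit test with 3 phenotype classes has df = 3 − 1 = 2.

2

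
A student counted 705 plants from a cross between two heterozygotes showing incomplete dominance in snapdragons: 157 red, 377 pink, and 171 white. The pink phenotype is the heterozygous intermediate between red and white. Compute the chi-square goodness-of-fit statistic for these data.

3.962

With incomplete dominance, a heterozygote × heterozygote cross gives a 1:2:1 phenotypic ratio.
Total ratio parts = 4. Expected numbers out of 705:
  red: 705 × 1/4 = 176.25
  pink: 705 × 2/4 = 352.5
  white: 705 × 1/4 = 176.25
χ² = Σ (O − E)² / E
  red: (157 − 176.25)² / 176.25 = 2.1025
  pink: (377 − 352.5)² / 352.5 = 1.7028
  white: (171 − 176.25)² / 176.25 = 0.1564
χ² = 2.1025 + 1.7028 + 0.1564 = 3.9617 ≈ 3.962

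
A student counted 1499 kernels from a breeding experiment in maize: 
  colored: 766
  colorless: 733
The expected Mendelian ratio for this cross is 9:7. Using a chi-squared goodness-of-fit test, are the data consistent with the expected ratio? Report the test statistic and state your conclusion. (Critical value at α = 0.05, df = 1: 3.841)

Expected counts for N = 1499 under a 9:7 ratio (total parts = 16):
  colored: 1499 × 9/16 = 843.1875
  colorless: 1499 × 7/16 = 655.8125
χ² = Σ (O − E)² / E
  colored: (766 − 843.1875)² / 843.1875 = 7.0659
  colorless: (733 − 655.8125)² / 655.8125 = 9.0848
χ² = 7.0659 + 9.0848 = 16.1507 ≈ 16.151
Degrees of freedom = 2 − 1 = 1; critical value at α = 0.05 is 3.841.
Since 16.151 > 3.841, we reject the null hypothesis — the data do not fit the 9:7 ratio.

16.151; not consistent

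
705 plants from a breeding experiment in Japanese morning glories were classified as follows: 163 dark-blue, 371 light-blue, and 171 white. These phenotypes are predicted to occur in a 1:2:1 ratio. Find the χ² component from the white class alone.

0.156

The 1:2:1 ratio has 4 parts, so with N = 705 the expected counts are:
  dark-blue: 705 × 1/4 = 176.25
  light-blue: 705 × 2/4 = 352.5
  white: 705 × 1/4 = 176.25
Contribution of white: (171 − 176.25)² / 176.25 = 0.1564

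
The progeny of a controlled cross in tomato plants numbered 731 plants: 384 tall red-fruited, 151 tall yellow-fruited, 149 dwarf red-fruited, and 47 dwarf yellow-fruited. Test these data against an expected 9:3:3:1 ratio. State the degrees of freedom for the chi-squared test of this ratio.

3

A goodness-of-fit test with 4 phenotype classes has df = 4 − 1 = 3.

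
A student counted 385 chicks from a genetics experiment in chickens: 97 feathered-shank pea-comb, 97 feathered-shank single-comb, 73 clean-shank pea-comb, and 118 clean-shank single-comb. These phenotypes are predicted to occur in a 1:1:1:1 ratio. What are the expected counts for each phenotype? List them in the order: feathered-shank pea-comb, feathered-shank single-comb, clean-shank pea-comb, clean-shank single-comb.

96.25, 96.25, 96.25, 96.25

Total ratio parts = 4. Expected numbers out of 385:
  feathered-shank pea-comb: 385 × 1/4 = 96.25
  feathered-shank single-comb: 385 × 1/4 = 96.25
  clean-shank pea-comb: 385 × 1/4 = 96.25
  clean-shank single-comb: 385 × 1/4 = 96.25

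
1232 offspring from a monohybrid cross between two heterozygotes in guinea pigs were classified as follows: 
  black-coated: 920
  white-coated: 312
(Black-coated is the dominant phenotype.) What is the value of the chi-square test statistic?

0.069

For a monohybrid cross between heterozygotes with complete dominance, the expected phenotypic ratio is 3:1.
Total ratio parts = 4. Expected numbers out of 1232:
  black-coated: 1232 × 3/4 = 924
  white-coated: 1232 × 1/4 = 308
χ² = Σ (O − E)² / E
  black-coated: (920 − 924)² / 924 = 0.0173
  white-coated: (312 − 308)² / 308 = 0.0519
χ² = 0.0173 + 0.0519 = 0.0692 ≈ 0.069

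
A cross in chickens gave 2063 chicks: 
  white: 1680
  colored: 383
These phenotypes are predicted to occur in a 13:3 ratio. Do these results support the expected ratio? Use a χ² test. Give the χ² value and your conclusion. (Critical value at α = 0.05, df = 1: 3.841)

0.046; consistent

Expected counts for N = 2063 under a 13:3 ratio (total parts = 16):
  white: 2063 × 13/16 = 1676.1875
  colored: 2063 × 3/16 = 386.8125
χ² = Σ (O − E)² / E
  white: (1680 − 1676.1875)² / 1676.1875 = 0.0087
  colored: (383 − 386.8125)² / 386.8125 = 0.0376
χ² = 0.0087 + 0.0376 = 0.0463 ≈ 0.046
Degrees of freedom = 2 − 1 = 1; critical value at α = 0.05 is 3.841.
Since 0.046 < 3.841, we fail to reject the null hypothesis — the data are consistent with the 13:3 ratio.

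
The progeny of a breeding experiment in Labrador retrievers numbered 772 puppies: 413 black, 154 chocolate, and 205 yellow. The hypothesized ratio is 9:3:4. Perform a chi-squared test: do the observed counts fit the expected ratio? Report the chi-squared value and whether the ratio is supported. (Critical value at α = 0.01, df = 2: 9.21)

Under the 9:3:4 hypothesis (Σ ratio = 16, N = 772):
  black: 772 × 9/16 = 434.25
  chocolate: 772 × 3/16 = 144.75
  yellow: 772 × 4/16 = 193
χ² = Σ (O − E)² / E
  black: (413 − 434.25)² / 434.25 = 1.0399
  chocolate: (154 − 144.75)² / 144.75 = 0.5911
  yellow: (205 − 193)² / 193 = 0.7461
χ² = 1.0399 + 0.5911 + 0.7461 = 2.3771 ≈ 2.377
Degrees of freedom = 3 − 1 = 2; critical value at α = 0.01 is 9.21.
Since 2.377 < 9.21, we fail to reject the null hypothesis — the data are consistent with the 9:3:4 ratio.

2.377; consistent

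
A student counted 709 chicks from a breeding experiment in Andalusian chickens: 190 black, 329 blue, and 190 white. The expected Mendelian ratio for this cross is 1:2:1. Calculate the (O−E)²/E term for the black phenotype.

The 1:2:1 ratio has 4 parts, so with N = 709 the expected counts are:
  black: 709 × 1/4 = 177.25
  blue: 709 × 2/4 = 354.5
  white: 709 × 1/4 = 177.25
Contribution of black: (190 − 177.25)² / 177.25 = 0.9171

0.917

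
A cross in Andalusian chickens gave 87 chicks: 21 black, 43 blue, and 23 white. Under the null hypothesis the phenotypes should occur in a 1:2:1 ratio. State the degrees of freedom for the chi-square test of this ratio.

2

A goodness-of-fit test with 3 phenotype classes has df = 3 − 1 = 2.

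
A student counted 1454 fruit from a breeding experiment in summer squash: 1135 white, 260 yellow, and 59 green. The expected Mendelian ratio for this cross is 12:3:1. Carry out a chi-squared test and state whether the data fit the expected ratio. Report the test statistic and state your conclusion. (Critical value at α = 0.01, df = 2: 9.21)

Total ratio parts = 16. Expected numbers out of 1454:
  white: 1454 × 12/16 = 1090.5
  yellow: 1454 × 3/16 = 272.625
  green: 1454 × 1/16 = 90.875
χ² = Σ (O − E)² / E
  white: (1135 − 1090.5)² / 1090.5 = 1.8159
  yellow: (260 − 272.625)² / 272.625 = 0.5847
  green: (59 − 90.875)² / 90.875 = 11.1804
χ² = 1.8159 + 0.5847 + 11.1804 = 13.581
Degrees of freedom = 3 − 1 = 2; critical value at α = 0.01 is 9.21.
Since 13.581 > 9.21, we reject the null hypothesis — the data do not fit the 12:3:1 ratio.

13.581; not consistent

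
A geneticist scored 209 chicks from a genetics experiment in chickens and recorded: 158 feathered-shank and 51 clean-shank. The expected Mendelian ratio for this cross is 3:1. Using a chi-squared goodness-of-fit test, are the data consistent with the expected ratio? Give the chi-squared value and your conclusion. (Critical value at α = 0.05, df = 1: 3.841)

0.040; consistent

Expected counts for N = 209 under a 3:1 ratio (total parts = 4):
  feathered-shank: 209 × 3/4 = 156.75
  clean-shank: 209 × 1/4 = 52.25
χ² = Σ (O − E)² / E
  feathered-shank: (158 − 156.75)² / 156.75 = 0.0100
  clean-shank: (51 − 52.25)² / 52.25 = 0.0299
χ² = 0.0100 + 0.0299 = 0.0399 ≈ 0.040
Degrees of freedom = 2 − 1 = 1; critical value at α = 0.05 is 3.841.
Since 0.040 < 3.841, we fail to reject the null hypothesis — the data are consistent with the 3:1 ratio.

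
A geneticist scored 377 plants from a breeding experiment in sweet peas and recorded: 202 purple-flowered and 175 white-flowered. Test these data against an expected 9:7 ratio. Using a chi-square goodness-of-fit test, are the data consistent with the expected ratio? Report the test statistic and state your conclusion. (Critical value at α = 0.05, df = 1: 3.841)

1.091; consistent

Under the 9:7 hypothesis (Σ ratio = 16, N = 377):
  purple-flowered: 377 × 9/16 = 212.0625
  white-flowered: 377 × 7/16 = 164.9375
χ² = Σ (O − E)² / E
  purple-flowered: (202 − 212.0625)² / 212.0625 = 0.4775
  white-flowered: (175 − 164.9375)² / 164.9375 = 0.6139
χ² = 0.4775 + 0.6139 = 1.0914 ≈ 1.091
Degrees of freedom = 2 − 1 = 1; critical value at α = 0.05 is 3.841.
Since 1.091 < 3.841, we fail to reject the null hypothesis — the data are consistent with the 9:7 ratio.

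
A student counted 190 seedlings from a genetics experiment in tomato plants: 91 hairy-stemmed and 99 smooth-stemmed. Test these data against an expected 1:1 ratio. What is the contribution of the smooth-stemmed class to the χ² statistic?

0.168

Total ratio parts = 2. Expected numbers out of 190:
  hairy-stemmed: 190 × 1/2 = 95
  smooth-stemmed: 190 × 1/2 = 95
Contribution of smooth-stemmed: (99 − 95)² / 95 = 0.1684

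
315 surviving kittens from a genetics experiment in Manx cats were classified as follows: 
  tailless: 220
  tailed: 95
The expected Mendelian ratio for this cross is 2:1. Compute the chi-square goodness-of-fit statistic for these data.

1.429

Expected counts for N = 315 under a 2:1 ratio (total parts = 3):
  tailless: 315 × 2/3 = 210
  tailed: 315 × 1/3 = 105
χ² = Σ (O − E)² / E
  tailless: (220 − 210)² / 210 = 0.4762
  tailed: (95 − 105)² / 105 = 0.9524
χ² = 0.4762 + 0.9524 = 1.4286 ≈ 1.429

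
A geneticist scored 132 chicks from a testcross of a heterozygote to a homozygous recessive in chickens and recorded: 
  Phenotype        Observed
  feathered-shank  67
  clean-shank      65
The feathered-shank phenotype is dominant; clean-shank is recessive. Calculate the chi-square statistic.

0.030

A testcross of a heterozygote (Aa × aa) gives a 1:1 phenotypic ratio.
Expected counts for N = 132 under a 1:1 ratio (total parts = 2):
  feathered-shank: 132 × 1/2 = 66
  clean-shank: 132 × 1/2 = 66
χ² = Σ (O − E)² / E
  feathered-shank: (67 − 66)² / 66 = 0.0152
  clean-shank: (65 − 66)² / 66 = 0.0152
χ² = 0.0152 + 0.0152 = 0.0304 ≈ 0.030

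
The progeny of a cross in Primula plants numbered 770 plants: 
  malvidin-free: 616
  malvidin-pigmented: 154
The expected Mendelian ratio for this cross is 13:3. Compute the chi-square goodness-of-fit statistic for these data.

The 13:3 ratio has 16 parts, so with N = 770 the expected counts are:
  malvidin-free: 770 × 13/16 = 625.625
  malvidin-pigmented: 770 × 3/16 = 144.375
χ² = Σ (O − E)² / E
  malvidin-free: (616 − 625.625)² / 625.625 = 0.1481
  malvidin-pigmented: (154 − 144.375)² / 144.375 = 0.6417
χ² = 0.1481 + 0.6417 = 0.7898 ≈ 0.790

0.790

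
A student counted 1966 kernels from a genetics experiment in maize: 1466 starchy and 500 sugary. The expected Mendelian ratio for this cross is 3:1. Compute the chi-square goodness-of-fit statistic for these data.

Total ratio parts = 4. Expected numbers out of 1966:
  starchy: 1966 × 3/4 = 1474.5
  sugary: 1966 × 1/4 = 491.5
χ² = Σ (O − E)² / E
  starchy: (1466 − 1474.5)² / 1474.5 = 0.0490
  sugary: (500 − 491.5)² / 491.5 = 0.1470
χ² = 0.0490 + 0.1470 = 0.196

0.196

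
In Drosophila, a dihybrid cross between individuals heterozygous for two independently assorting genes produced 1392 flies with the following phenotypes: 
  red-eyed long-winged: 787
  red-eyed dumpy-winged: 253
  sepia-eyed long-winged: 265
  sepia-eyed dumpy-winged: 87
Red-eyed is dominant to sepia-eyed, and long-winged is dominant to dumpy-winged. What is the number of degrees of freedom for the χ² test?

3

A dihybrid F₂ with independent assortment and complete dominance at both loci gives a 9:3:3:1 phenotypic ratio.
A goodness-of-fit test with 4 phenotype classes has df = 4 − 1 = 3.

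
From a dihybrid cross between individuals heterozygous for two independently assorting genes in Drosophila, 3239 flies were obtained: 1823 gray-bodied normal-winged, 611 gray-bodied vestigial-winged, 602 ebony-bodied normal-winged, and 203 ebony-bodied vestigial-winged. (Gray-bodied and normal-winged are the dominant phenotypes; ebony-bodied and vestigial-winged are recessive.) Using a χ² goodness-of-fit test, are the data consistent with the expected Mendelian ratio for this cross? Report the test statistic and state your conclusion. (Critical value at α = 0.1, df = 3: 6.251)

A dihybrid F₂ with independent assortment and complete dominance at both loci gives a 9:3:3:1 phenotypic ratio.
Expected counts for N = 3239 under a 9:3:3:1 ratio (total parts = 16):
  gray-bodied normal-winged: 3239 × 9/16 = 1821.9375
  gray-bodied vestigial-winged: 3239 × 3/16 = 607.3125
  ebony-bodied normal-winged: 3239 × 3/16 = 607.3125
  ebony-bodied vestigial-winged: 3239 × 1/16 = 202.4375
χ² = Σ (O − E)² / E
  gray-bodied normal-winged: (1823 − 1821.9375)² / 1821.9375 = 0.0006
  gray-bodied vestigial-winged: (611 − 607.3125)² / 607.3125 = 0.0224
  ebony-bodied normal-winged: (602 − 607.3125)² / 607.3125 = 0.0465
  ebony-bodied vestigial-winged: (203 − 202.4375)² / 202.4375 = 0.0016
χ² = 0.0006 + 0.0224 + 0.0465 + 0.0016 = 0.0711 ≈ 0.071
Degrees of freedom = 4 − 1 = 3; critical value at α = 0.1 is 6.251.
Since 0.071 < 6.251, we fail to reject the null hypothesis — the data are consistent with the 9:3:3:1 ratio.

0.071; consistent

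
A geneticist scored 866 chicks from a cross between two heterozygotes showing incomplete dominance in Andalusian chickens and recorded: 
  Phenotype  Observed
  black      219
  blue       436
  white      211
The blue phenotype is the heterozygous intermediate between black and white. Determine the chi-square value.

With incomplete dominance, a heterozygote × heterozygote cross gives a 1:2:1 phenotypic ratio.
Expected counts for N = 866 under a 1:2:1 ratio (total parts = 4):
  black: 866 × 1/4 = 216.5
  blue: 866 × 2/4 = 433
  white: 866 × 1/4 = 216.5
χ² = Σ (O − E)² / E
  black: (219 − 216.5)² / 216.5 = 0.0289
  blue: (436 − 433)² / 433 = 0.0208
  white: (211 − 216.5)² / 216.5 = 0.1397
χ² = 0.0289 + 0.0208 + 0.1397 = 0.1894 ≈ 0.189

0.189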